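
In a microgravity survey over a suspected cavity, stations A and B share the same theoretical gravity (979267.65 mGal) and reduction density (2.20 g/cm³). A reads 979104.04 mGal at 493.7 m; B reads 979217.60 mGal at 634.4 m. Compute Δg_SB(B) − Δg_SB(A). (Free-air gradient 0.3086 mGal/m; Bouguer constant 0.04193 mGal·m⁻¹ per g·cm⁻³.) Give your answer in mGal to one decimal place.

Δg_SB(A) = 979104.04 − 979267.65 + 0.3086×493.7 − 0.04193×2.20×493.7 = -56.80 mGal
Δg_SB(B) = 979217.60 − 979267.65 + 0.3086×634.4 − 0.04193×2.20×634.4 = 87.20 mGal
Difference = 87.20 − (-56.80) = 144.00 mGal

144.0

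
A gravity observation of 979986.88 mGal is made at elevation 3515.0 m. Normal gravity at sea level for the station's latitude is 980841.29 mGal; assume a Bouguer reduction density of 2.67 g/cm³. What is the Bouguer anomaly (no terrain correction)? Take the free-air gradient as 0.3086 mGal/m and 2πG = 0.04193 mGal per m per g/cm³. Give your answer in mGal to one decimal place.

Free-air correction = 0.3086 × 3515.0 = 1084.73 mGal
Free-air anomaly = 979986.88 − 980841.29 + (1084.73) = 230.32 mGal
Bouguer slab correction = 0.04193 × 2.67 × 3515.0 = 393.52 mGal
Simple Bouguer anomaly = 230.32 − (393.52) = -163.20 mGal

-163.2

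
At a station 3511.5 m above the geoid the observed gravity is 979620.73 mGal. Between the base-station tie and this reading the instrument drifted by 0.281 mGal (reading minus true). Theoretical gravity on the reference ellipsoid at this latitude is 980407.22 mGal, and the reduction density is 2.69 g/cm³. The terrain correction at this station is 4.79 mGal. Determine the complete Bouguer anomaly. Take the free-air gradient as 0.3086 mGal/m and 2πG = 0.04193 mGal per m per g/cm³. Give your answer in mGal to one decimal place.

-94.4

Drift-corrected reading = 979620.73 − (0.281) = 979620.449 mGal
Free-air correction = 0.3086 × 3511.5 = 1083.65 mGal
Free-air anomaly = 979620.449 − 980407.22 + (1083.65) = 296.879 mGal
Bouguer slab correction = 0.04193 × 2.69 × 3511.5 = 396.07 mGal
Simple Bouguer anomaly = 296.879 − (396.07) = -99.191 mGal
Complete Bouguer anomaly = -99.191 + 4.79 = -94.401 mGal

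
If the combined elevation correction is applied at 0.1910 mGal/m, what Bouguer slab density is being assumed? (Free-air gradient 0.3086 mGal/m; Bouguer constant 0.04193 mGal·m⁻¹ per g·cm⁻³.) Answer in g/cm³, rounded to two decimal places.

2.80

0.1910 = 0.3086 − 0.04193 × ρ
ρ = (0.3086 − 0.1910) / 0.04193 = 2.80 g/cm³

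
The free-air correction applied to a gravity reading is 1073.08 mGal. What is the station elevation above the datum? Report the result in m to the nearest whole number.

h = 1073.08 / 0.3086 = 3477.25 m

3477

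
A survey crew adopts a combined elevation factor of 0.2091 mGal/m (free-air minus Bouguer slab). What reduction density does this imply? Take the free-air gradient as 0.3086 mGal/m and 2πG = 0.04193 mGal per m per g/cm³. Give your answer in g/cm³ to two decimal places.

0.2091 = 0.3086 − 0.04193 × ρ
ρ = (0.3086 − 0.2091) / 0.04193 = 2.37 g/cm³

2.37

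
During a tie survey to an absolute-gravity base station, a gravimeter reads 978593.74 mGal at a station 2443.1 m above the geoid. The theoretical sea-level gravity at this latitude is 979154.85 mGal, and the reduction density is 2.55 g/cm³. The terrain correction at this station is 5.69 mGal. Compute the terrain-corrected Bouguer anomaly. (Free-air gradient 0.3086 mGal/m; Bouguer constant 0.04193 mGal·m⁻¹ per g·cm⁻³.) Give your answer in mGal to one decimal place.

Free-air correction = 0.3086 × 2443.1 = 753.94 mGal
Free-air anomaly = 978593.74 − 979154.85 + (753.94) = 192.83 mGal
Bouguer slab correction = 0.04193 × 2.55 × 2443.1 = 261.22 mGal
Simple Bouguer anomaly = 192.83 − (261.22) = -68.39 mGal
Complete Bouguer anomaly = -68.39 + 5.69 = -62.70 mGal

-62.7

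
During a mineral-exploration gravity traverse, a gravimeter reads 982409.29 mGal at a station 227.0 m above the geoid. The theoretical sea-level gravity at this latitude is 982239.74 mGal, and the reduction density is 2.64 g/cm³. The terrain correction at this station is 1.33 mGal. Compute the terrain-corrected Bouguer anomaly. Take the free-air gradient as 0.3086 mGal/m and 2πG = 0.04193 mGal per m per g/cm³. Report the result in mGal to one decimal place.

Free-air correction = 0.3086 × 227.0 = 70.05 mGal
Free-air anomaly = 982409.29 − 982239.74 + (70.05) = 239.60 mGal
Bouguer slab correction = 0.04193 × 2.64 × 227.0 = 25.13 mGal
Simple Bouguer anomaly = 239.60 − (25.13) = 214.47 mGal
Complete Bouguer anomaly = 214.47 + 1.33 = 215.80 mGal

215.8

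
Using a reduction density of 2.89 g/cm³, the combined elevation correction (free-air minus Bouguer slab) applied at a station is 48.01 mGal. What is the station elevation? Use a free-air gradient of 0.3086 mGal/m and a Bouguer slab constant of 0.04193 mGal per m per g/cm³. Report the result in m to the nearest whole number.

256

Combined gradient = 0.3086 − 0.04193 × 2.89 = 0.1874223 mGal/m
h = 48.01 / 0.1874223 = 256.16 m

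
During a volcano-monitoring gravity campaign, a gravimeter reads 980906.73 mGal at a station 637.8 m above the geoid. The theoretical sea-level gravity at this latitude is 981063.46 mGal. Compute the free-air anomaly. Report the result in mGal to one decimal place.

Free-air correction = 0.3086 × 637.8 = 196.83 mGal
Free-air anomaly = 980906.73 − 981063.46 + (196.83) = 40.10 mGal

40.1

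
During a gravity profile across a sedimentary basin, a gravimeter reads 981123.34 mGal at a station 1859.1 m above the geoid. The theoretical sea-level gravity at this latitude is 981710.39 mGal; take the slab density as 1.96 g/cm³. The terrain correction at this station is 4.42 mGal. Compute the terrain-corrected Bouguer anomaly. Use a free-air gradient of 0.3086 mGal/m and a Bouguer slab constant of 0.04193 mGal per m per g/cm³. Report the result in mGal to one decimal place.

-161.7

Free-air correction = 0.3086 × 1859.1 = 573.72 mGal
Free-air anomaly = 981123.34 − 981710.39 + (573.72) = -13.33 mGal
Bouguer slab correction = 0.04193 × 1.96 × 1859.1 = 152.79 mGal
Simple Bouguer anomaly = -13.33 − (152.79) = -166.12 mGal
Complete Bouguer anomaly = -166.12 + 4.42 = -161.70 mGal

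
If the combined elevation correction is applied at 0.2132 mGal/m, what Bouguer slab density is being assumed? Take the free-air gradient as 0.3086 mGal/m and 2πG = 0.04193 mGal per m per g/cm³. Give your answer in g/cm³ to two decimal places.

2.28

0.2132 = 0.3086 − 0.04193 × ρ
ρ = (0.3086 − 0.2132) / 0.04193 = 2.28 g/cm³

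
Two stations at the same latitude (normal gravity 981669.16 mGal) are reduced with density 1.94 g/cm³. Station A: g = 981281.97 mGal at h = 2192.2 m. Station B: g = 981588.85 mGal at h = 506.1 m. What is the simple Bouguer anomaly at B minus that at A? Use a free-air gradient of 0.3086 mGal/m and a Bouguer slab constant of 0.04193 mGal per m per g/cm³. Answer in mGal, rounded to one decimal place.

-76.3

Δg_SB(A) = 981281.97 − 981669.16 + 0.3086×2192.2 − 0.04193×1.94×2192.2 = 111.00 mGal
Δg_SB(B) = 981588.85 − 981669.16 + 0.3086×506.1 − 0.04193×1.94×506.1 = 34.70 mGal
Difference = 34.70 − (111.00) = -76.30 mGal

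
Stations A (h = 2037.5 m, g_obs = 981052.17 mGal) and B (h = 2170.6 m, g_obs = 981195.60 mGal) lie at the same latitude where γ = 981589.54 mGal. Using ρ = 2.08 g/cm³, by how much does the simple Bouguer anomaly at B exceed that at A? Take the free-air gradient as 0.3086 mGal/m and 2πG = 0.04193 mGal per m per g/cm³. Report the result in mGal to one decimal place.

Δg_SB(A) = 981052.17 − 981589.54 + 0.3086×2037.5 − 0.04193×2.08×2037.5 = -86.30 mGal
Δg_SB(B) = 981195.60 − 981589.54 + 0.3086×2170.6 − 0.04193×2.08×2170.6 = 86.60 mGal
Difference = 86.60 − (-86.30) = 172.90 mGal

172.9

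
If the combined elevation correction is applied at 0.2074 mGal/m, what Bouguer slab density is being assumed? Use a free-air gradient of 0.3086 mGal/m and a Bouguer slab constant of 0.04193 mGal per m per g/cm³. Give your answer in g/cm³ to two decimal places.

0.2074 = 0.3086 − 0.04193 × ρ
ρ = (0.3086 − 0.2074) / 0.04193 = 2.41 g/cm³

2.41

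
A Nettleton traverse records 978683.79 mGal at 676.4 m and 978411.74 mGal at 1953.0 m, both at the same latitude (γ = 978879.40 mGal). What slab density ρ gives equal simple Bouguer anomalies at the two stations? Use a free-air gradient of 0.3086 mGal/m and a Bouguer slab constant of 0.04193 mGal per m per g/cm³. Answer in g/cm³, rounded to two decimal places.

2.28

Δg_obs = 978411.74 − 978683.79 = -272.05 mGal over Δh = 1953.0 − 676.4 = 1276.6 m
Equal Bouguer anomalies ⇒ Δg_obs + (0.3086 − 0.04193ρ)·Δh = 0
0.3086 − 0.04193ρ = −Δg_obs/Δh = 0.21311
ρ = (0.3086 − 0.21311) / 0.04193 = 2.28 g/cm³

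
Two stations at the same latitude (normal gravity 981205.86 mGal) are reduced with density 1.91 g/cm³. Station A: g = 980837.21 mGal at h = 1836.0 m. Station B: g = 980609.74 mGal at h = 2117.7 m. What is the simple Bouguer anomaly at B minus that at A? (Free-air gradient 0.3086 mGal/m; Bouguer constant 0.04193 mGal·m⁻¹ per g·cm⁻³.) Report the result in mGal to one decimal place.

-163.1

Δg_SB(A) = 980837.21 − 981205.86 + 0.3086×1836.0 − 0.04193×1.91×1836.0 = 50.90 mGal
Δg_SB(B) = 980609.74 − 981205.86 + 0.3086×2117.7 − 0.04193×1.91×2117.7 = -112.20 mGal
Difference = -112.20 − (50.90) = -163.10 mGal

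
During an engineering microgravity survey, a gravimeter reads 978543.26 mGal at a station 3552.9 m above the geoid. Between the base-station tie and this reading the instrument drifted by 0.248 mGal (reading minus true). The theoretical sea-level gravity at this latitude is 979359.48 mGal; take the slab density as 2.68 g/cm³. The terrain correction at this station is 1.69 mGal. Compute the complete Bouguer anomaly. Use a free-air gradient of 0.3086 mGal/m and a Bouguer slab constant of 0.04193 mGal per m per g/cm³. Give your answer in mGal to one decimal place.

Drift-corrected reading = 978543.26 − (0.248) = 978543.012 mGal
Free-air correction = 0.3086 × 3552.9 = 1096.42 mGal
Free-air anomaly = 978543.012 − 979359.48 + (1096.42) = 279.952 mGal
Bouguer slab correction = 0.04193 × 2.68 × 3552.9 = 399.25 mGal
Simple Bouguer anomaly = 279.952 − (399.25) = -119.298 mGal
Complete Bouguer anomaly = -119.298 + 1.69 = -117.608 mGal

-117.6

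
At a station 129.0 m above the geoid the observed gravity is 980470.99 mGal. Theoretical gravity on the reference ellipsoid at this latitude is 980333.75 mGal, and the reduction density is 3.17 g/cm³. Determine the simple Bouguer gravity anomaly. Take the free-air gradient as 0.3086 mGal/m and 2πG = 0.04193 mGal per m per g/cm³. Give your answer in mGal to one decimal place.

Free-air correction = 0.3086 × 129.0 = 39.81 mGal
Free-air anomaly = 980470.99 − 980333.75 + (39.81) = 177.05 mGal
Bouguer slab correction = 0.04193 × 3.17 × 129.0 = 17.15 mGal
Simple Bouguer anomaly = 177.05 − (17.15) = 159.90 mGal

159.9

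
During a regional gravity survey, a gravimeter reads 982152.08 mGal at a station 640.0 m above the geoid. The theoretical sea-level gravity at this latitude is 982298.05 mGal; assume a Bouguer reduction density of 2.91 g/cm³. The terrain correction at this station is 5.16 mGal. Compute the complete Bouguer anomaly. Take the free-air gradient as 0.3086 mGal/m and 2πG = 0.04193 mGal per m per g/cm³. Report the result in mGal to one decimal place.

Free-air correction = 0.3086 × 640.0 = 197.50 mGal
Free-air anomaly = 982152.08 − 982298.05 + (197.50) = 51.53 mGal
Bouguer slab correction = 0.04193 × 2.91 × 640.0 = 78.09 mGal
Simple Bouguer anomaly = 51.53 − (78.09) = -26.56 mGal
Complete Bouguer anomaly = -26.56 + 5.16 = -21.40 mGal

-21.4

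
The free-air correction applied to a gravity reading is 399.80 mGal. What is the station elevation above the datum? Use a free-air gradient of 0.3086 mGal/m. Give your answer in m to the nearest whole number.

1296

h = 399.80 / 0.3086 = 1295.53 m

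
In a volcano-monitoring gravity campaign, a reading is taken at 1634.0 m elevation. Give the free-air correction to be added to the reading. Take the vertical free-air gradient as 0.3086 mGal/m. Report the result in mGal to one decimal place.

Free-air correction = 0.3086 × 1634.0 = 504.3 mGal

504.3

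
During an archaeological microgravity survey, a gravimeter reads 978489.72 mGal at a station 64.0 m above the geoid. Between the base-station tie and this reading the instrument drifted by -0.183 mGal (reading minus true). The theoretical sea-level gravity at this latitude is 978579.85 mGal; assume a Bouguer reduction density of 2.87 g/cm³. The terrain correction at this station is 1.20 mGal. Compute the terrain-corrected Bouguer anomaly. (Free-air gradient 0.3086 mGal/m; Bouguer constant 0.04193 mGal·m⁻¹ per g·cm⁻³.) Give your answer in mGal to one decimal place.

-76.7

Drift-corrected reading = 978489.72 − (-0.183) = 978489.903 mGal
Free-air correction = 0.3086 × 64.0 = 19.75 mGal
Free-air anomaly = 978489.903 − 978579.85 + (19.75) = -70.197 mGal
Bouguer slab correction = 0.04193 × 2.87 × 64.0 = 7.70 mGal
Simple Bouguer anomaly = -70.197 − (7.70) = -77.897 mGal
Complete Bouguer anomaly = -77.897 + 1.20 = -76.697 mGal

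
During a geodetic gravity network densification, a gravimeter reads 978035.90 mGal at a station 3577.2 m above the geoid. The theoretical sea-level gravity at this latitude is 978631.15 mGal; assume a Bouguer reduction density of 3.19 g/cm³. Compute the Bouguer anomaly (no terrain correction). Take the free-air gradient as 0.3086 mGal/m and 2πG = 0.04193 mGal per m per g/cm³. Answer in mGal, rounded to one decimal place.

30.2

Free-air correction = 0.3086 × 3577.2 = 1103.92 mGal
Free-air anomaly = 978035.90 − 978631.15 + (1103.92) = 508.67 mGal
Bouguer slab correction = 0.04193 × 3.19 × 3577.2 = 478.47 mGal
Simple Bouguer anomaly = 508.67 − (478.47) = 30.20 mGal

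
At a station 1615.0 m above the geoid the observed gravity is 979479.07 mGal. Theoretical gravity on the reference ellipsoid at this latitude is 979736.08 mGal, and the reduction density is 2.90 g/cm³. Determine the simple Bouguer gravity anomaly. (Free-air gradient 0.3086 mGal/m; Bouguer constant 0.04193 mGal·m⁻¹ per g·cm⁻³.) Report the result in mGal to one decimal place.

45.0

Free-air correction = 0.3086 × 1615.0 = 498.39 mGal
Free-air anomaly = 979479.07 − 979736.08 + (498.39) = 241.38 mGal
Bouguer slab correction = 0.04193 × 2.90 × 1615.0 = 196.38 mGal
Simple Bouguer anomaly = 241.38 − (196.38) = 45.00 mGal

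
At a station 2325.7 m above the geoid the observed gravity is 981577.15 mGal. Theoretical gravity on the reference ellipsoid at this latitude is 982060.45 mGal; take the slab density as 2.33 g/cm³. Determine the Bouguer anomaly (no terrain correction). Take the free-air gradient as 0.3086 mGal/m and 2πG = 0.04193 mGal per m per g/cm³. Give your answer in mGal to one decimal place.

7.2

Free-air correction = 0.3086 × 2325.7 = 717.71 mGal
Free-air anomaly = 981577.15 − 982060.45 + (717.71) = 234.41 mGal
Bouguer slab correction = 0.04193 × 2.33 × 2325.7 = 227.21 mGal
Simple Bouguer anomaly = 234.41 − (227.21) = 7.20 mGal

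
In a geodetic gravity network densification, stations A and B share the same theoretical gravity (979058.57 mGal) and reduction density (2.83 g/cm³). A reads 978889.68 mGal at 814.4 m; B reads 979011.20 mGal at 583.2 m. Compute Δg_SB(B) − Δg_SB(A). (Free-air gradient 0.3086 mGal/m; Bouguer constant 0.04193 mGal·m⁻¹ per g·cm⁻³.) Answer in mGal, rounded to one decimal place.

77.6

Δg_SB(A) = 978889.68 − 979058.57 + 0.3086×814.4 − 0.04193×2.83×814.4 = -14.20 mGal
Δg_SB(B) = 979011.20 − 979058.57 + 0.3086×583.2 − 0.04193×2.83×583.2 = 63.40 mGal
Difference = 63.40 − (-14.20) = 77.60 mGal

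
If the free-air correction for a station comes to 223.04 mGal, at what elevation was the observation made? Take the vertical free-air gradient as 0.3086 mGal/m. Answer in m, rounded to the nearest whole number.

h = 223.04 / 0.3086 = 722.75 m

723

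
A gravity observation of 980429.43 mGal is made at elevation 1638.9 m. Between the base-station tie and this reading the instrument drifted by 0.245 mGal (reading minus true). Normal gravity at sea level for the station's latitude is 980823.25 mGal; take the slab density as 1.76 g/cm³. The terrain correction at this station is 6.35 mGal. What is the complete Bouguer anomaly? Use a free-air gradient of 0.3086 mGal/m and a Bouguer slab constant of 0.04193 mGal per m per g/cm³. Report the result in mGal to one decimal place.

Drift-corrected reading = 980429.43 − (0.245) = 980429.185 mGal
Free-air correction = 0.3086 × 1638.9 = 505.76 mGal
Free-air anomaly = 980429.185 − 980823.25 + (505.76) = 111.695 mGal
Bouguer slab correction = 0.04193 × 1.76 × 1638.9 = 120.95 mGal
Simple Bouguer anomaly = 111.695 − (120.95) = -9.255 mGal
Complete Bouguer anomaly = -9.255 + 6.35 = -2.905 mGal

-2.9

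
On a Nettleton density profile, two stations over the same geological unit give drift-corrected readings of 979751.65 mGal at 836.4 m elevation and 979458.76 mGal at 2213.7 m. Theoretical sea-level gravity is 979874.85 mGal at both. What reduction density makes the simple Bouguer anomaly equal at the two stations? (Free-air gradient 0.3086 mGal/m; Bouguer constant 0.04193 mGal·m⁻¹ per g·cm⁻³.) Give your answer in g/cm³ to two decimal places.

2.29

Δg_obs = 979458.76 − 979751.65 = -292.89 mGal over Δh = 2213.7 − 836.4 = 1377.3 m
Equal Bouguer anomalies ⇒ Δg_obs + (0.3086 − 0.04193ρ)·Δh = 0
0.3086 − 0.04193ρ = −Δg_obs/Δh = 0.21266
ρ = (0.3086 − 0.21266) / 0.04193 = 2.29 g/cm³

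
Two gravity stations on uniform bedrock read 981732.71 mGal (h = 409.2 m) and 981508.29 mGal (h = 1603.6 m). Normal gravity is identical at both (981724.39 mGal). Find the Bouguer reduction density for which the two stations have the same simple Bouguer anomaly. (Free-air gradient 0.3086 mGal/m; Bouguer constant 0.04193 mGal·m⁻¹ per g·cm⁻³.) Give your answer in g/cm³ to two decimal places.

Δg_obs = 981508.29 − 981732.71 = -224.42 mGal over Δh = 1603.6 − 409.2 = 1194.4 m
Equal Bouguer anomalies ⇒ Δg_obs + (0.3086 − 0.04193ρ)·Δh = 0
0.3086 − 0.04193ρ = −Δg_obs/Δh = 0.18789
ρ = (0.3086 − 0.18789) / 0.04193 = 2.88 g/cm³

2.88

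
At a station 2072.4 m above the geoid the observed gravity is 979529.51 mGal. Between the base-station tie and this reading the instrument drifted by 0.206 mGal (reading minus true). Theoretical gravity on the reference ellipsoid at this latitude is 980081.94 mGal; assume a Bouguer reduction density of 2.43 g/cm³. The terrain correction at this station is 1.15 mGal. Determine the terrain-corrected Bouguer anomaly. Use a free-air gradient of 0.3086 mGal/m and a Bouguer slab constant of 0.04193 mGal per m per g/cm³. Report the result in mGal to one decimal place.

-123.1

Drift-corrected reading = 979529.51 − (0.206) = 979529.304 mGal
Free-air correction = 0.3086 × 2072.4 = 639.54 mGal
Free-air anomaly = 979529.304 − 980081.94 + (639.54) = 86.904 mGal
Bouguer slab correction = 0.04193 × 2.43 × 2072.4 = 211.16 mGal
Simple Bouguer anomaly = 86.904 − (211.16) = -124.256 mGal
Complete Bouguer anomaly = -124.256 + 1.15 = -123.106 mGal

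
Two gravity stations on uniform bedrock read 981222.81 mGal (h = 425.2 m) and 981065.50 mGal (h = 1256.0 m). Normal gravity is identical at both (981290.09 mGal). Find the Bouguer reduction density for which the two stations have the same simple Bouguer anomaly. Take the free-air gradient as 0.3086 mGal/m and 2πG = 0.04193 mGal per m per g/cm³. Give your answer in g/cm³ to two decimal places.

2.84

Δg_obs = 981065.50 − 981222.81 = -157.31 mGal over Δh = 1256.0 − 425.2 = 830.8 m
Equal Bouguer anomalies ⇒ Δg_obs + (0.3086 − 0.04193ρ)·Δh = 0
0.3086 − 0.04193ρ = −Δg_obs/Δh = 0.18935
ρ = (0.3086 − 0.18935) / 0.04193 = 2.84 g/cm³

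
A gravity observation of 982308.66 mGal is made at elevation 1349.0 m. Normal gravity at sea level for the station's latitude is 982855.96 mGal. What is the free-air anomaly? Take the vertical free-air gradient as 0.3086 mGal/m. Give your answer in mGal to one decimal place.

Free-air correction = 0.3086 × 1349.0 = 416.30 mGal
Free-air anomaly = 982308.66 − 982855.96 + (416.30) = -131.00 mGal

-131.0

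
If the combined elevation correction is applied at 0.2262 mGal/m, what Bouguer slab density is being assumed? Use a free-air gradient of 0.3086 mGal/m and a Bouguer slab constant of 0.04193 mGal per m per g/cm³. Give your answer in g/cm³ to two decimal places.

0.2262 = 0.3086 − 0.04193 × ρ
ρ = (0.3086 − 0.2262) / 0.04193 = 1.97 g/cm³

1.97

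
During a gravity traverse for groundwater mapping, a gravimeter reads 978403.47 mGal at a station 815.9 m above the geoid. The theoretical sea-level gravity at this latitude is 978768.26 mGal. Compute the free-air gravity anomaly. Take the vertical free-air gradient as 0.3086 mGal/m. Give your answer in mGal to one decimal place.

-113.0

Free-air correction = 0.3086 × 815.9 = 251.79 mGal
Free-air anomaly = 978403.47 − 978768.26 + (251.79) = -113.00 mGal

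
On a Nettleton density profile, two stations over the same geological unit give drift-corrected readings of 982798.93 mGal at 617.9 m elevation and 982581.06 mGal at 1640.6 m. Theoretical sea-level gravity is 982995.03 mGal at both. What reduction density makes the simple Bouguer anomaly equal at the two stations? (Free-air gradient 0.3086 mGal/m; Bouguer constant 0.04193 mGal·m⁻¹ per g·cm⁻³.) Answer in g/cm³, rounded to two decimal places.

2.28

Δg_obs = 982581.06 − 982798.93 = -217.87 mGal over Δh = 1640.6 − 617.9 = 1022.7 m
Equal Bouguer anomalies ⇒ Δg_obs + (0.3086 − 0.04193ρ)·Δh = 0
0.3086 − 0.04193ρ = −Δg_obs/Δh = 0.21303
ρ = (0.3086 − 0.21303) / 0.04193 = 2.28 g/cm³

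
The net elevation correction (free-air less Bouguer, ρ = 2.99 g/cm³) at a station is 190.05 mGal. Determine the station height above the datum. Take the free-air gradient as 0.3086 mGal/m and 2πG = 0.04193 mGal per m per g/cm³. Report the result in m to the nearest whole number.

1037

Combined gradient = 0.3086 − 0.04193 × 2.99 = 0.1832293 mGal/m
h = 190.05 / 0.1832293 = 1037.22 m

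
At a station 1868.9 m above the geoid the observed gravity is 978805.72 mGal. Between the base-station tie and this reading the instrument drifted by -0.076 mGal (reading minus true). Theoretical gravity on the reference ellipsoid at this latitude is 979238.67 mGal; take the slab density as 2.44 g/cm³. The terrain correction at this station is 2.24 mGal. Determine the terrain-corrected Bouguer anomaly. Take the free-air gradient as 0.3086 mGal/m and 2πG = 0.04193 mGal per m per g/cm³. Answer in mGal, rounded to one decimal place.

Drift-corrected reading = 978805.72 − (-0.076) = 978805.796 mGal
Free-air correction = 0.3086 × 1868.9 = 576.74 mGal
Free-air anomaly = 978805.796 − 979238.67 + (576.74) = 143.866 mGal
Bouguer slab correction = 0.04193 × 2.44 × 1868.9 = 191.21 mGal
Simple Bouguer anomaly = 143.866 − (191.21) = -47.344 mGal
Complete Bouguer anomaly = -47.344 + 2.24 = -45.104 mGal

-45.1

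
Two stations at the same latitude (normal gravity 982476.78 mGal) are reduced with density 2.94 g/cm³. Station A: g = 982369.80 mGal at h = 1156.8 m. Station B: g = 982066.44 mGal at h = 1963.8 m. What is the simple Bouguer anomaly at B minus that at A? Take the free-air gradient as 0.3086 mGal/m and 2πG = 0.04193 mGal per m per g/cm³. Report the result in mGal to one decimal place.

-153.8

Δg_SB(A) = 982369.80 − 982476.78 + 0.3086×1156.8 − 0.04193×2.94×1156.8 = 107.40 mGal
Δg_SB(B) = 982066.44 − 982476.78 + 0.3086×1963.8 − 0.04193×2.94×1963.8 = -46.40 mGal
Difference = -46.40 − (107.40) = -153.80 mGal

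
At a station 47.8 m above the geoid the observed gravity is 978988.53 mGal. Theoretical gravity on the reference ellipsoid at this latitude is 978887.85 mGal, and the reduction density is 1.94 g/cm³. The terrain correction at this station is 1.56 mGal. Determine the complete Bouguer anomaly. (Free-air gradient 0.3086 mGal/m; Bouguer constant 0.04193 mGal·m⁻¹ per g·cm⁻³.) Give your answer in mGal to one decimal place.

113.1

Free-air correction = 0.3086 × 47.8 = 14.75 mGal
Free-air anomaly = 978988.53 − 978887.85 + (14.75) = 115.43 mGal
Bouguer slab correction = 0.04193 × 1.94 × 47.8 = 3.89 mGal
Simple Bouguer anomaly = 115.43 − (3.89) = 111.54 mGal
Complete Bouguer anomaly = 111.54 + 1.56 = 113.10 mGal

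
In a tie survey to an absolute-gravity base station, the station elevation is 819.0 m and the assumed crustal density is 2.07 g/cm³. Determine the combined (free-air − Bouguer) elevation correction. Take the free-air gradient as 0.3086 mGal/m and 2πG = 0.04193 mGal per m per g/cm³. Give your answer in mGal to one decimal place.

181.7

Combined gradient = 0.3086 − 0.04193 × 2.07 = 0.2218049 mGal/m
Combined elevation correction = 0.2218049 × 819.0 = 181.7 mGal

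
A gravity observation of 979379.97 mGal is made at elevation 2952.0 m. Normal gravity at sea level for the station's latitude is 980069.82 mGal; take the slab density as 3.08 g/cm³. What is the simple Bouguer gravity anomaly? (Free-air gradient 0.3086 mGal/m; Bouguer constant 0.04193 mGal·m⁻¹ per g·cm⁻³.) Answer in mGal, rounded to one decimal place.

Free-air correction = 0.3086 × 2952.0 = 910.99 mGal
Free-air anomaly = 979379.97 − 980069.82 + (910.99) = 221.14 mGal
Bouguer slab correction = 0.04193 × 3.08 × 2952.0 = 381.23 mGal
Simple Bouguer anomaly = 221.14 − (381.23) = -160.09 mGal

-160.1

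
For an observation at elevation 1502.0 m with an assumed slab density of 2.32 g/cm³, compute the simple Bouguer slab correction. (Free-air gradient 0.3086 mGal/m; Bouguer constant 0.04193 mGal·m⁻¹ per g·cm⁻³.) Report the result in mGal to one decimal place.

146.1

Bouguer slab correction = 0.04193 × 2.32 × 1502.0 = 146.1 mGal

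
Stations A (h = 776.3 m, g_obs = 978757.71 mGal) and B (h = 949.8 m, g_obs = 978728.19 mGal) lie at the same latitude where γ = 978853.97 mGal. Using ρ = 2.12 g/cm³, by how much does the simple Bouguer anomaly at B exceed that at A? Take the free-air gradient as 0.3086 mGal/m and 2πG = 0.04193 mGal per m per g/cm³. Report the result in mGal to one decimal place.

Δg_SB(A) = 978757.71 − 978853.97 + 0.3086×776.3 − 0.04193×2.12×776.3 = 74.30 mGal
Δg_SB(B) = 978728.19 − 978853.97 + 0.3086×949.8 − 0.04193×2.12×949.8 = 82.90 mGal
Difference = 82.90 − (74.30) = 8.60 mGal

8.6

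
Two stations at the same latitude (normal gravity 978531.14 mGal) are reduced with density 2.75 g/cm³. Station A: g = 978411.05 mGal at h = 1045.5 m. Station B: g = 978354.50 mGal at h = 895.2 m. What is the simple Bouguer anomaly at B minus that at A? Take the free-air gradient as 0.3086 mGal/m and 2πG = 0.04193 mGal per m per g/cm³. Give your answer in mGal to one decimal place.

-85.6

Δg_SB(A) = 978411.05 − 978531.14 + 0.3086×1045.5 − 0.04193×2.75×1045.5 = 82.00 mGal
Δg_SB(B) = 978354.50 − 978531.14 + 0.3086×895.2 − 0.04193×2.75×895.2 = -3.60 mGal
Difference = -3.60 − (82.00) = -85.60 mGal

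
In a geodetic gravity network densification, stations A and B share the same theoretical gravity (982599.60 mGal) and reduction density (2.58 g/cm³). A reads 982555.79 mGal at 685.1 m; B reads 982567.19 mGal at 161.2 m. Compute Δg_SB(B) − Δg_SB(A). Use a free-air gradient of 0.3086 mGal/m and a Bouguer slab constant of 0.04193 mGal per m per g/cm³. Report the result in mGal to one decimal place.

Δg_SB(A) = 982555.79 − 982599.60 + 0.3086×685.1 − 0.04193×2.58×685.1 = 93.50 mGal
Δg_SB(B) = 982567.19 − 982599.60 + 0.3086×161.2 − 0.04193×2.58×161.2 = -0.10 mGal
Difference = -0.10 − (93.50) = -93.60 mGal

-93.6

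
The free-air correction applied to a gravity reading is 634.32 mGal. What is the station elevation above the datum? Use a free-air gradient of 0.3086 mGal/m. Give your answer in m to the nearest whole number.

2055

h = 634.32 / 0.3086 = 2055.48 m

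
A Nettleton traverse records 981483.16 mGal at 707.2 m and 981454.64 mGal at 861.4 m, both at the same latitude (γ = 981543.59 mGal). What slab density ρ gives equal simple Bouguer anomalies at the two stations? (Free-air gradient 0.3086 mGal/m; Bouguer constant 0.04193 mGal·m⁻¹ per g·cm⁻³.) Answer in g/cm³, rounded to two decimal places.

Δg_obs = 981454.64 − 981483.16 = -28.52 mGal over Δh = 861.4 − 707.2 = 154.2 m
Equal Bouguer anomalies ⇒ Δg_obs + (0.3086 − 0.04193ρ)·Δh = 0
0.3086 − 0.04193ρ = −Δg_obs/Δh = 0.18495
ρ = (0.3086 − 0.18495) / 0.04193 = 2.95 g/cm³

2.95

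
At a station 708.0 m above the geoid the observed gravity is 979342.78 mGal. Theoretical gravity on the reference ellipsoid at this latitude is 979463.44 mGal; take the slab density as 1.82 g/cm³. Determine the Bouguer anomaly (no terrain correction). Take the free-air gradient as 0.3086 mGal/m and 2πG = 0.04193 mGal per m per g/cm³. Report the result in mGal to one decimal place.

Free-air correction = 0.3086 × 708.0 = 218.49 mGal
Free-air anomaly = 979342.78 − 979463.44 + (218.49) = 97.83 mGal
Bouguer slab correction = 0.04193 × 1.82 × 708.0 = 54.03 mGal
Simple Bouguer anomaly = 97.83 − (54.03) = 43.80 mGal

43.8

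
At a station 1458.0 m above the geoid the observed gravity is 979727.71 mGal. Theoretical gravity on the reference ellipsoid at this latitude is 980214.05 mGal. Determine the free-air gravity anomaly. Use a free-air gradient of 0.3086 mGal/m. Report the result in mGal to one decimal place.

Free-air correction = 0.3086 × 1458.0 = 449.94 mGal
Free-air anomaly = 979727.71 − 980214.05 + (449.94) = -36.40 mGal

-36.4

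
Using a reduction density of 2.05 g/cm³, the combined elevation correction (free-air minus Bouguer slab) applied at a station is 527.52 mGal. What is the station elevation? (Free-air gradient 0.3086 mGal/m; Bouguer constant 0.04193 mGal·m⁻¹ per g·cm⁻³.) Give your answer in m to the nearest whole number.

2369

Combined gradient = 0.3086 − 0.04193 × 2.05 = 0.2226435 mGal/m
h = 527.52 / 0.2226435 = 2369.35 m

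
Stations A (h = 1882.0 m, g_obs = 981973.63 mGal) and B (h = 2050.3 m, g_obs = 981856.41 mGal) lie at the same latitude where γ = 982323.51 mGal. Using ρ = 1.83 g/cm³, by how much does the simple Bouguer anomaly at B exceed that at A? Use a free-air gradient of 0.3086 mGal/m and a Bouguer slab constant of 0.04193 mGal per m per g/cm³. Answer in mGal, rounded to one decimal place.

-78.2

Δg_SB(A) = 981973.63 − 982323.51 + 0.3086×1882.0 − 0.04193×1.83×1882.0 = 86.50 mGal
Δg_SB(B) = 981856.41 − 982323.51 + 0.3086×2050.3 − 0.04193×1.83×2050.3 = 8.30 mGal
Difference = 8.30 − (86.50) = -78.20 mGal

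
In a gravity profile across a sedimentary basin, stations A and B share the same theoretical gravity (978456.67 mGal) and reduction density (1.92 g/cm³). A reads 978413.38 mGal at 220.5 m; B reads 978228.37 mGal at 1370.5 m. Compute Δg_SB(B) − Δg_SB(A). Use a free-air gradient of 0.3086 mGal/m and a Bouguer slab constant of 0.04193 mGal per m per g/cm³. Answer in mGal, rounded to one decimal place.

77.3

Δg_SB(A) = 978413.38 − 978456.67 + 0.3086×220.5 − 0.04193×1.92×220.5 = 7.00 mGal
Δg_SB(B) = 978228.37 − 978456.67 + 0.3086×1370.5 − 0.04193×1.92×1370.5 = 84.30 mGal
Difference = 84.30 − (7.00) = 77.30 mGal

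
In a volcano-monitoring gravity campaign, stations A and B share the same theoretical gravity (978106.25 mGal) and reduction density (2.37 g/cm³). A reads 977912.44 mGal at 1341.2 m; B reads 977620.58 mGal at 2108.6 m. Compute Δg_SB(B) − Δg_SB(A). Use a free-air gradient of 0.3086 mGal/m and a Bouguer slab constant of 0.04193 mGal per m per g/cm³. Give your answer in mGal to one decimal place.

Δg_SB(A) = 977912.44 − 978106.25 + 0.3086×1341.2 − 0.04193×2.37×1341.2 = 86.80 mGal
Δg_SB(B) = 977620.58 − 978106.25 + 0.3086×2108.6 − 0.04193×2.37×2108.6 = -44.50 mGal
Difference = -44.50 − (86.80) = -131.30 mGal

-131.3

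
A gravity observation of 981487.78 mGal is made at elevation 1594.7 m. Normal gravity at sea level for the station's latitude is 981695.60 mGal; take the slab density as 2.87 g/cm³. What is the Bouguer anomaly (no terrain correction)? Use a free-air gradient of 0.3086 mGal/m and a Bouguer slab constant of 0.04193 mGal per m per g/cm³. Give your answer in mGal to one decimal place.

Free-air correction = 0.3086 × 1594.7 = 492.12 mGal
Free-air anomaly = 981487.78 − 981695.60 + (492.12) = 284.30 mGal
Bouguer slab correction = 0.04193 × 2.87 × 1594.7 = 191.90 mGal
Simple Bouguer anomaly = 284.30 − (191.90) = 92.40 mGal

92.4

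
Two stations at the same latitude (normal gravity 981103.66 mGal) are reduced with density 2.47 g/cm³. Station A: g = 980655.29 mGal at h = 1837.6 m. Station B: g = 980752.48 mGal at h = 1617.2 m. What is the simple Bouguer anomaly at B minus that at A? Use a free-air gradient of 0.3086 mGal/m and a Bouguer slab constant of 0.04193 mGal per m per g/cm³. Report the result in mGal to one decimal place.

52.0

Δg_SB(A) = 980655.29 − 981103.66 + 0.3086×1837.6 − 0.04193×2.47×1837.6 = -71.60 mGal
Δg_SB(B) = 980752.48 − 981103.66 + 0.3086×1617.2 − 0.04193×2.47×1617.2 = -19.60 mGal
Difference = -19.60 − (-71.60) = 52.00 mGal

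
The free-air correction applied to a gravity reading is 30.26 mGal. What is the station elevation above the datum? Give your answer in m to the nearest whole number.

98

h = 30.26 / 0.3086 = 98.06 m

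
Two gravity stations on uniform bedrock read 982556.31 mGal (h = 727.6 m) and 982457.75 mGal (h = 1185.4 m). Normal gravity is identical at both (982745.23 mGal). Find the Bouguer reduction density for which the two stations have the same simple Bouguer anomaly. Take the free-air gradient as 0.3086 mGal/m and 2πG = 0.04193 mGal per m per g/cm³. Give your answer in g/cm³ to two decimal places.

2.23

Δg_obs = 982457.75 − 982556.31 = -98.56 mGal over Δh = 1185.4 − 727.6 = 457.8 m
Equal Bouguer anomalies ⇒ Δg_obs + (0.3086 − 0.04193ρ)·Δh = 0
0.3086 − 0.04193ρ = −Δg_obs/Δh = 0.21529
ρ = (0.3086 − 0.21529) / 0.04193 = 2.23 g/cm³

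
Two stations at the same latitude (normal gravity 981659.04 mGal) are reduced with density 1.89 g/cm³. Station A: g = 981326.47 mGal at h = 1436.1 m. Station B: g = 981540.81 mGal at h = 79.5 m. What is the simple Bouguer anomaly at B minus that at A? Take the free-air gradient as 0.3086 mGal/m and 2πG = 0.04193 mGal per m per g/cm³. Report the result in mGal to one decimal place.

-96.8

Δg_SB(A) = 981326.47 − 981659.04 + 0.3086×1436.1 − 0.04193×1.89×1436.1 = -3.20 mGal
Δg_SB(B) = 981540.81 − 981659.04 + 0.3086×79.5 − 0.04193×1.89×79.5 = -100.00 mGal
Difference = -100.00 − (-3.20) = -96.80 mGal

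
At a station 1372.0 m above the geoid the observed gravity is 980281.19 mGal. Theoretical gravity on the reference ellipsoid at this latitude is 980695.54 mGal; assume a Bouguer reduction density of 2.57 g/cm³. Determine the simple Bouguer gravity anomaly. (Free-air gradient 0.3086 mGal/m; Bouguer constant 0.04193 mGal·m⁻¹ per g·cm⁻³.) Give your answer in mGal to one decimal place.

Free-air correction = 0.3086 × 1372.0 = 423.40 mGal
Free-air anomaly = 980281.19 − 980695.54 + (423.40) = 9.05 mGal
Bouguer slab correction = 0.04193 × 2.57 × 1372.0 = 147.85 mGal
Simple Bouguer anomaly = 9.05 − (147.85) = -138.80 mGal

-138.8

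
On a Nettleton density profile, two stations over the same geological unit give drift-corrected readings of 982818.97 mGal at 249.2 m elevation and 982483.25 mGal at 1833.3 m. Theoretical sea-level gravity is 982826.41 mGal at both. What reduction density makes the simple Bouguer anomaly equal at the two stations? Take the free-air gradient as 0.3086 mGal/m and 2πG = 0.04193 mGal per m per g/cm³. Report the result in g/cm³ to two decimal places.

2.31

Δg_obs = 982483.25 − 982818.97 = -335.72 mGal over Δh = 1833.3 − 249.2 = 1584.1 m
Equal Bouguer anomalies ⇒ Δg_obs + (0.3086 − 0.04193ρ)·Δh = 0
0.3086 − 0.04193ρ = −Δg_obs/Δh = 0.21193
ρ = (0.3086 − 0.21193) / 0.04193 = 2.31 g/cm³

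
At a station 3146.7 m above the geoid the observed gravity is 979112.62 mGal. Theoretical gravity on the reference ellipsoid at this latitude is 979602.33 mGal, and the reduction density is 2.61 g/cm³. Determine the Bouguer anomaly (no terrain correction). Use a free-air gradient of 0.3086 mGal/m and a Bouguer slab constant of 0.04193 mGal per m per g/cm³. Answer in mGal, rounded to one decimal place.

137.0

Free-air correction = 0.3086 × 3146.7 = 971.07 mGal
Free-air anomaly = 979112.62 − 979602.33 + (971.07) = 481.36 mGal
Bouguer slab correction = 0.04193 × 2.61 × 3146.7 = 344.37 mGal
Simple Bouguer anomaly = 481.36 − (344.37) = 136.99 mGal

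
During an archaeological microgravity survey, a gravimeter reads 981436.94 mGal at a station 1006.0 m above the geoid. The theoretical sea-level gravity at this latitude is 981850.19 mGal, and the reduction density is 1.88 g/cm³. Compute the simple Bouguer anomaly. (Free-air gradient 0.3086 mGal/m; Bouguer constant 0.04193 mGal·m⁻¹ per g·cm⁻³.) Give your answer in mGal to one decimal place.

-182.1

Free-air correction = 0.3086 × 1006.0 = 310.45 mGal
Free-air anomaly = 981436.94 − 981850.19 + (310.45) = -102.80 mGal
Bouguer slab correction = 0.04193 × 1.88 × 1006.0 = 79.30 mGal
Simple Bouguer anomaly = -102.80 − (79.30) = -182.10 mGal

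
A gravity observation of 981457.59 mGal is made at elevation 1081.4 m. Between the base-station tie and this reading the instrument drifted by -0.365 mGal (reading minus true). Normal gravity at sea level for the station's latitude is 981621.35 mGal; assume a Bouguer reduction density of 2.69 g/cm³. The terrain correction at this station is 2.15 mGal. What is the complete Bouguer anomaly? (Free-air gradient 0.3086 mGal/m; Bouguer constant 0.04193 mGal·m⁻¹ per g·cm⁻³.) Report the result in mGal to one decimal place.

Drift-corrected reading = 981457.59 − (-0.365) = 981457.955 mGal
Free-air correction = 0.3086 × 1081.4 = 333.72 mGal
Free-air anomaly = 981457.955 − 981621.35 + (333.72) = 170.325 mGal
Bouguer slab correction = 0.04193 × 2.69 × 1081.4 = 121.97 mGal
Simple Bouguer anomaly = 170.325 − (121.97) = 48.355 mGal
Complete Bouguer anomaly = 48.355 + 2.15 = 50.505 mGal

50.5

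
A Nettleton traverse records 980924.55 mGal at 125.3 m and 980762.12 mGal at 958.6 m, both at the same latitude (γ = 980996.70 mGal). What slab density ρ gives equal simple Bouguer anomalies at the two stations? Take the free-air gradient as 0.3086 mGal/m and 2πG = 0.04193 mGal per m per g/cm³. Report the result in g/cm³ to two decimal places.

2.71

Δg_obs = 980762.12 − 980924.55 = -162.43 mGal over Δh = 958.6 − 125.3 = 833.3 m
Equal Bouguer anomalies ⇒ Δg_obs + (0.3086 − 0.04193ρ)·Δh = 0
0.3086 − 0.04193ρ = −Δg_obs/Δh = 0.19492
ρ = (0.3086 − 0.19492) / 0.04193 = 2.71 g/cm³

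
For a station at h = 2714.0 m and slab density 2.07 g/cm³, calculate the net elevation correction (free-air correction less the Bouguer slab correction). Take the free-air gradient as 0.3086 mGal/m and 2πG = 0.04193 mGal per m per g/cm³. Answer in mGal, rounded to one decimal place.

602.0

Combined gradient = 0.3086 − 0.04193 × 2.07 = 0.2218049 mGal/m
Combined elevation correction = 0.2218049 × 2714.0 = 602.0 mGal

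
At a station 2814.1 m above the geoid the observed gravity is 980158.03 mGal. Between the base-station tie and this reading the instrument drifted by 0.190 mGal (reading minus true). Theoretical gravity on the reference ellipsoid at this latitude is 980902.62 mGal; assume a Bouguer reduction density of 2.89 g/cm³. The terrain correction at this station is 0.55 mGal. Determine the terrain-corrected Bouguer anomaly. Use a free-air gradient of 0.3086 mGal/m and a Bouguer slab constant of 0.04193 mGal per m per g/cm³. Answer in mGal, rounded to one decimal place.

-216.8

Drift-corrected reading = 980158.03 − (0.190) = 980157.840 mGal
Free-air correction = 0.3086 × 2814.1 = 868.43 mGal
Free-air anomaly = 980157.840 − 980902.62 + (868.43) = 123.650 mGal
Bouguer slab correction = 0.04193 × 2.89 × 2814.1 = 341.01 mGal
Simple Bouguer anomaly = 123.650 − (341.01) = -217.360 mGal
Complete Bouguer anomaly = -217.360 + 0.55 = -216.810 mGal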